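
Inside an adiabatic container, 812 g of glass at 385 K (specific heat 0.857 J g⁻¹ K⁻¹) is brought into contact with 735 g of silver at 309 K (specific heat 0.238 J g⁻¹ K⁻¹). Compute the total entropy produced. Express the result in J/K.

Energy balance: T_f = (m₁c₁T₁ + m₂c₂T₂)/(m₁c₁ + m₂c₂) = 369.73 K.
ΔS₁ = m₁c₁ ln(T_f/T₁) = 695.884 × ln(369.73/385) = -28.16 J/K.
ΔS₂ = m₂c₂ ln(T_f/T₂) = 174.93 × ln(369.73/309) = 31.39 J/K.
ΔS_total = -28.16 + 31.39 = 3.23 J/K.

ΔS_total = 3.23 J/K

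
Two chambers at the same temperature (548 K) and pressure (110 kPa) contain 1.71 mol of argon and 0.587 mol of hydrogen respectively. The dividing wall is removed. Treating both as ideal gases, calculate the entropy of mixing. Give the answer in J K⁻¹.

ΔS_mix = 10.9 J/K

Mole fractions: x_A = 1.71/2.3 = 0.744, x_B = 0.256.
ΔS_mix = −R(n_A ln x_A + n_B ln x_B) = −8.314 × (1.71 ln 0.744 + 0.587 ln 0.256) = 10.9 J/K.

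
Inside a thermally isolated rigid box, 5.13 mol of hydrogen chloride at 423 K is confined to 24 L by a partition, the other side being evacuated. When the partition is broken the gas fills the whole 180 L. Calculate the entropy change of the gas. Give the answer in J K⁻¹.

ΔS_gas = 85.9 J/K

For an ideal gas in free expansion Q = 0 and W = 0, so T is unchanged.
Entropy is a state function; using a reversible isothermal path, ΔS_gas = nR ln(V₂/V₁) = 5.13 × 8.314 × ln(180/24) = 85.9 J/K.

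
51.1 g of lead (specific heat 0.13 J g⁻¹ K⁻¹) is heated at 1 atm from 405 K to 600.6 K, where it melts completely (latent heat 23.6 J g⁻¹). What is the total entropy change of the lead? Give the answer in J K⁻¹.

ΔS = 4.63 J/K

Warming step: ΔS₁ = m c ln(T_tr/T_i) = 51.1 × 0.13 × ln(600.6/405) = 2.618 J/K.
Phase change: ΔS₂ = +mL/T_tr = 51.1 × 23.6 / 600.6 = 2.008 J/K.
ΔS_total = (2.618) + (2.008) = 4.63 J/K.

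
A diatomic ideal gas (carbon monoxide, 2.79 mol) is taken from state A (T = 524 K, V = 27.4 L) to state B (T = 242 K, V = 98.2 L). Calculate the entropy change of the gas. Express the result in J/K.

Entropy is a state function: ΔS = nC_V ln(T₂/T₁) + nR ln(V₂/V₁), with C_V = 5R/2 = 20.79 J mol⁻¹ K⁻¹ for a diatomic ideal gas.
ΔS = 2.79 × [20.79 × ln(242/524) + 8.314 × ln(98.2/27.4)] = -15.2 J/K.

ΔS = -15.2 J/K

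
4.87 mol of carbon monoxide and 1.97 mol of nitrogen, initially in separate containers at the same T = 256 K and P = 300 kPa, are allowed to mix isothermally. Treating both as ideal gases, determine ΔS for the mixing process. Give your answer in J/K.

ΔS_mix = 34.1 J/K

Mole fractions: x_A = 4.87/6.84 = 0.712, x_B = 0.288.
ΔS_mix = −R(n_A ln x_A + n_B ln x_B) = −8.314 × (4.87 ln 0.712 + 1.97 ln 0.288) = 34.1 J/K.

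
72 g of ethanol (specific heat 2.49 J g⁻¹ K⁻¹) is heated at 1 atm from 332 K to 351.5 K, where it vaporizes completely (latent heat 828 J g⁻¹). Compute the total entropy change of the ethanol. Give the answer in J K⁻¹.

ΔS = 180 J/K

Warming step: ΔS₁ = m c ln(T_tr/T_i) = 72 × 2.49 × ln(351.5/332) = 10.23 J/K.
Phase change: ΔS₂ = +mL/T_tr = 72 × 828 / 351.5 = 169.6 J/K.
ΔS_total = (10.23) + (169.6) = 180 J/K.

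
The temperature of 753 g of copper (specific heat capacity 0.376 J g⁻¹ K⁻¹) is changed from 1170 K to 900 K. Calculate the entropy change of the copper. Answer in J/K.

ΔS = -74.3 J/K

ΔS = ∫dQ_rev/T = m c ln(T₂/T₁) = 753 × 0.376 × ln(900/1170) = -74.3 J/K.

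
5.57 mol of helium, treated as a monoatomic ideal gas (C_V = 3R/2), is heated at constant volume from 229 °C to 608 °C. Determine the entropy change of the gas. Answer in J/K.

ΔS = 39.1 J/K

In kelvin: T₁ = 502.15 K, T₂ = 881.15 K. At constant volume, ΔS = nC_V ln(T₂/T₁) with C_V = 3R/2 = 12.47 J mol⁻¹ K⁻¹.
ΔS = 5.57 × 12.47 × ln(881.15/502.15) = 39.1 J/K.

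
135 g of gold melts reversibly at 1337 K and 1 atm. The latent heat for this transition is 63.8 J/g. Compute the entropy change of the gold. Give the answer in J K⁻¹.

ΔS = 6.44 J/K

Heat absorbed by the substance: Q = mL = 135 × 63.8 = 8613 J.
At constant T, ΔS = Q_rev/T = 8613 / 1337 = 6.44 J/K.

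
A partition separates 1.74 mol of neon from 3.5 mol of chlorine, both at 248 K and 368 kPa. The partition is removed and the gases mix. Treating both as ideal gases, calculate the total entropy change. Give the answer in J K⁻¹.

ΔS_mix = 27.7 J/K

Mole fractions: x_A = 1.74/5.24 = 0.332, x_B = 0.668.
ΔS_mix = −R(n_A ln x_A + n_B ln x_B) = −8.314 × (1.74 ln 0.332 + 3.5 ln 0.668) = 27.7 J/K.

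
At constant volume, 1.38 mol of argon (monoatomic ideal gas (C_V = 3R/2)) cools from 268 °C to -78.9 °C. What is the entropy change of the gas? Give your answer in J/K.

In kelvin: T₁ = 541.15 K, T₂ = 194.25 K. At constant volume, ΔS = nC_V ln(T₂/T₁) with C_V = 3R/2 = 12.47 J mol⁻¹ K⁻¹.
ΔS = 1.38 × 12.47 × ln(194.25/541.15) = -17.6 J/K.

ΔS = -17.6 J/K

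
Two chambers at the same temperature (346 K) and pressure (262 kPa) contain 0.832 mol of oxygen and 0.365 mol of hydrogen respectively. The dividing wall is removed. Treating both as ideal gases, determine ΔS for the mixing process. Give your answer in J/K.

ΔS_mix = 6.12 J/K

Mole fractions: x_A = 0.832/1.2 = 0.695, x_B = 0.305.
ΔS_mix = −R(n_A ln x_A + n_B ln x_B) = −8.314 × (0.832 ln 0.695 + 0.365 ln 0.305) = 6.12 J/K.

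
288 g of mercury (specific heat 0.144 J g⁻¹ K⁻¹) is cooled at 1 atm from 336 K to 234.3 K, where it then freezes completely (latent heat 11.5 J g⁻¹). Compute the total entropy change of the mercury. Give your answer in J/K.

ΔS = -29.1 J/K

Cooling step: ΔS₁ = m c ln(T_tr/T_i) = 288 × 0.144 × ln(234.3/336) = -14.95 J/K.
Phase change: ΔS₂ = −mL/T_tr = −288 × 11.5 / 234.3 = -14.14 J/K.
ΔS_total = (-14.95) + (-14.14) = -29.1 J/K.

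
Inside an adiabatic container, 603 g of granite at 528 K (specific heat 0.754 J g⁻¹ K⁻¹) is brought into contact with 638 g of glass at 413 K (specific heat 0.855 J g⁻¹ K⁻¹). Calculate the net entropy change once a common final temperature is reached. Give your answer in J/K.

ΔS_total = 7.52 J/K

Energy balance: T_f = (m₁c₁T₁ + m₂c₂T₂)/(m₁c₁ + m₂c₂) = 465.28 K.
ΔS₁ = m₁c₁ ln(T_f/T₁) = 454.662 × ln(465.28/528) = -57.5 J/K.
ΔS₂ = m₂c₂ ln(T_f/T₂) = 545.49 × ln(465.28/413) = 65.02 J/K.
ΔS_total = -57.5 + 65.02 = 7.52 J/K.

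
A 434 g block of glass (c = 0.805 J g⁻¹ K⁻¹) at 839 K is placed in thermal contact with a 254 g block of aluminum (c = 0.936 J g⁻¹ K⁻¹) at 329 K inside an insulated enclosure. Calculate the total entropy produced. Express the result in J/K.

Energy balance: T_f = (m₁c₁T₁ + m₂c₂T₂)/(m₁c₁ + m₂c₂) = 632.48 K.
ΔS₁ = m₁c₁ ln(T_f/T₁) = 349.37 × ln(632.48/839) = -98.72 J/K.
ΔS₂ = m₂c₂ ln(T_f/T₂) = 237.744 × ln(632.48/329) = 155.4 J/K.
ΔS_total = -98.72 + 155.4 = 56.7 J/K.

ΔS_total = 56.7 J/K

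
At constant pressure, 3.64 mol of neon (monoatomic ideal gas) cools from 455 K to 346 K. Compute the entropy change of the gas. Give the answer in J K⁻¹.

ΔS = -20.7 J/K

At constant pressure, ΔS = nC_p ln(T₂/T₁) with C_p = 5R/2 = 20.79 J mol⁻¹ K⁻¹.
ΔS = 3.64 × 20.79 × ln(346/455) = -20.7 J/K.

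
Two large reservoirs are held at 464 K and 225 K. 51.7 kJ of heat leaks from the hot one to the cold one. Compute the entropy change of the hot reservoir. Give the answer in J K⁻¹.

The hot reservoir loses heat Q, so ΔS_hot = −Q/T_H = −51700/464 = -111 J/K.

ΔS_hot = -111 J/K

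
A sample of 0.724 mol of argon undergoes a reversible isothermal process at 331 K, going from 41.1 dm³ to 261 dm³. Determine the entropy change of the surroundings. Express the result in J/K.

ΔS_surr = -11.1 J/K

For an isothermal ideal gas ΔS_gas = nR ln(V₂/V₁) = 0.724 × 8.314 × ln(261/41.1) = 11.1 J/K.
The process is reversible, so ΔS_surr = −ΔS_gas = -11.1 J/K and ΔS_universe = 0.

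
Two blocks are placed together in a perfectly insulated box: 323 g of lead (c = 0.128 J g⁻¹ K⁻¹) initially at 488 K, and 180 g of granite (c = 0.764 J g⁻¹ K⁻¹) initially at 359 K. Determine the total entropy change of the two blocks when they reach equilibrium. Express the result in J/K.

ΔS_total = 1.58 J/K

Energy balance: T_f = (m₁c₁T₁ + m₂c₂T₂)/(m₁c₁ + m₂c₂) = 388.82 K.
ΔS₁ = m₁c₁ ln(T_f/T₁) = 41.344 × ln(388.82/488) = -9.394 J/K.
ΔS₂ = m₂c₂ ln(T_f/T₂) = 137.52 × ln(388.82/359) = 10.97 J/K.
ΔS_total = -9.394 + 10.97 = 1.58 J/K.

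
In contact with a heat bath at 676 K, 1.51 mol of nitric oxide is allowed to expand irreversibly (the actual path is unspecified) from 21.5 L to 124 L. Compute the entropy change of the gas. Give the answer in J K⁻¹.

Entropy is a state function, so ΔS_gas depends only on the end states.
For an isothermal ideal gas ΔS_gas = nR ln(V₂/V₁) = 1.51 × 8.314 × ln(124/21.5) = 22 J/K.

ΔS_gas = 22 J/K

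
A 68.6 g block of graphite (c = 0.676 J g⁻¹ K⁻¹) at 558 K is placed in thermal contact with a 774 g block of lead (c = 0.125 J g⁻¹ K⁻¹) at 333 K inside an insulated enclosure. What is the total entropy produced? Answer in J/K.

ΔS_total = 4.4 J/K

Energy balance: T_f = (m₁c₁T₁ + m₂c₂T₂)/(m₁c₁ + m₂c₂) = 405.9 K.
ΔS₁ = m₁c₁ ln(T_f/T₁) = 46.3736 × ln(405.9/558) = -14.758 J/K.
ΔS₂ = m₂c₂ ln(T_f/T₂) = 96.75 × ln(405.9/333) = 19.154 J/K.
ΔS_total = -14.758 + 19.154 = 4.4 J/K.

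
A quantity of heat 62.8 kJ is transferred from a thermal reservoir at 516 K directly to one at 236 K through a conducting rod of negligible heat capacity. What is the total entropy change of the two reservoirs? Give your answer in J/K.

ΔS_hot = −Q/T_H = −62800/516 = -121.7 J/K and ΔS_cold = +Q/T_C = 62800/236 = 266.1 J/K.
ΔS_total = -121.7 + 266.1 = 144 J/K, positive as the second law requires.

ΔS_total = 144 J/K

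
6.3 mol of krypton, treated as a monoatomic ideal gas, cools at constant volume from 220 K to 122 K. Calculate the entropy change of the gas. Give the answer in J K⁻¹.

ΔS = -46.3 J/K

At constant volume, ΔS = nC_V ln(T₂/T₁) with C_V = 3R/2 = 12.47 J mol⁻¹ K⁻¹.
ΔS = 6.3 × 12.47 × ln(122/220) = -46.3 J/K.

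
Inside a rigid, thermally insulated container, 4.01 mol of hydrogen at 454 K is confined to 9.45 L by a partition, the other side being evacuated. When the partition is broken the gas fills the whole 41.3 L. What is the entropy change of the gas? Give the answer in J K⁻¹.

For an ideal gas in free expansion Q = 0 and W = 0, so T is unchanged.
Entropy is a state function; using a reversible isothermal path, ΔS_gas = nR ln(V₂/V₁) = 4.01 × 8.314 × ln(41.3/9.45) = 49.2 J/K.

ΔS_gas = 49.2 J/K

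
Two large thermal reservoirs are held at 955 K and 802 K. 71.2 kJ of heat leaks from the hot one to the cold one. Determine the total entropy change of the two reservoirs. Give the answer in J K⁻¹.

ΔS_hot = −Q/T_H = −71200/955 = -74.55 J/K and ΔS_cold = +Q/T_C = 71200/802 = 88.78 J/K.
ΔS_total = -74.55 + 88.78 = 14.2 J/K, positive as the second law requires.

ΔS_total = 14.2 J/K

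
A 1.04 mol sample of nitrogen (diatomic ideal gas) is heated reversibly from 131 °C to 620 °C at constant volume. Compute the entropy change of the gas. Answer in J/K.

ΔS = 17.1 J/K

In kelvin: T₁ = 404.15 K, T₂ = 893.15 K. At constant volume, ΔS = nC_V ln(T₂/T₁) with C_V = 5R/2 = 20.79 J mol⁻¹ K⁻¹.
ΔS = 1.04 × 20.79 × ln(893.15/404.15) = 17.1 J/K.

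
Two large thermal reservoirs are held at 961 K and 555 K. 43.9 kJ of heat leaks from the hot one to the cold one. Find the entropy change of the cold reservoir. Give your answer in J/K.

The cold reservoir gains heat Q, so ΔS_cold = +Q/T_C = 43900/555 = 79.1 J/K.

ΔS_cold = 79.1 J/K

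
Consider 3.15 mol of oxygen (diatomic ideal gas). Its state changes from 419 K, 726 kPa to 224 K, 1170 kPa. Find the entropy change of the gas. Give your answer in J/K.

ΔS = -69.9 J/K

ΔS = nC_p ln(T₂/T₁) − nR ln(P₂/P₁), with C_p = 7R/2 = 29.1 J mol⁻¹ K⁻¹ for a diatomic ideal gas.
ΔS = 3.15 × [29.1 × ln(224/419) − 8.314 × ln(1170/726)] = -69.9 J/K.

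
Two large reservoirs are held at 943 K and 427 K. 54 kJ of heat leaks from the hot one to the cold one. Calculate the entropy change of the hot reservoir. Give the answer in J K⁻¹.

ΔS_hot = -57.3 J/K

The hot reservoir loses heat Q, so ΔS_hot = −Q/T_H = −54000/943 = -57.3 J/K.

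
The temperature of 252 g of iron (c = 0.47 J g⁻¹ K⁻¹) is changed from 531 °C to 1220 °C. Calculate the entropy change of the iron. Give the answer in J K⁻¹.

In kelvin: T₁ = 804.15 K, T₂ = 1493.15 K. ΔS = ∫dQ_rev/T = m c ln(T₂/T₁) = 252 × 0.47 × ln(1493.15/804.15) = 73.3 J/K.

ΔS = 73.3 J/K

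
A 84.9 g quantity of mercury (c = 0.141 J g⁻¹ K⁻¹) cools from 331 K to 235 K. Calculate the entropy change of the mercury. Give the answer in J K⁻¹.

ΔS = ∫dQ_rev/T = m c ln(T₂/T₁) = 84.9 × 0.141 × ln(235/331) = -4.1 J/K.

ΔS = -4.1 J/K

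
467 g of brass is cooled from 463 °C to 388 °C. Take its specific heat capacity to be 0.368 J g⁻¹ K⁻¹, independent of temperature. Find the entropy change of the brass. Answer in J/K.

In kelvin: T₁ = 736.15 K, T₂ = 661.15 K. ΔS = ∫dQ_rev/T = m c ln(T₂/T₁) = 467 × 0.368 × ln(661.15/736.15) = -18.5 J/K.

ΔS = -18.5 J/K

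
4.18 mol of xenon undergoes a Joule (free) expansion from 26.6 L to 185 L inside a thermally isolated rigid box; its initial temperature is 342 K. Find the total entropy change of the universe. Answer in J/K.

ΔS_universe = 67.4 J/K

For an ideal gas in free expansion Q = 0 and W = 0, so T is unchanged.
Entropy is a state function; using a reversible isothermal path, ΔS_gas = nR ln(V₂/V₁) = 4.18 × 8.314 × ln(185/26.6) = 67.4 J/K.
The insulated surroundings exchange no heat, so ΔS_surr = 0 and ΔS_universe = ΔS_gas.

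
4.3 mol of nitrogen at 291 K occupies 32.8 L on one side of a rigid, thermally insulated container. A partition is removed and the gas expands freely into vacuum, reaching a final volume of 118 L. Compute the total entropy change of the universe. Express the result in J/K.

ΔS_universe = 45.8 J/K

No heat is exchanged and no work is done, so the ideal-gas temperature stays constant.
Entropy is a state function; using a reversible isothermal path, ΔS_gas = nR ln(V₂/V₁) = 4.3 × 8.314 × ln(118/32.8) = 45.8 J/K.
The insulated surroundings exchange no heat, so ΔS_surr = 0 and ΔS_universe = ΔS_gas.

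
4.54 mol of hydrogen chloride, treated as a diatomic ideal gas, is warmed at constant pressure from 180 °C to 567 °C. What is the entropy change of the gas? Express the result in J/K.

In kelvin: T₁ = 453.15 K, T₂ = 840.15 K. At constant pressure, ΔS = nC_p ln(T₂/T₁) with C_p = 7R/2 = 29.1 J mol⁻¹ K⁻¹.
ΔS = 4.54 × 29.1 × ln(840.15/453.15) = 81.6 J/K.

ΔS = 81.6 J/K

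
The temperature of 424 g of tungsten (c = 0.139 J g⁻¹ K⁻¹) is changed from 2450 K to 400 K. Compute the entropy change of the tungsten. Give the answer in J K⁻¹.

ΔS = -107 J/K

ΔS = ∫dQ_rev/T = m c ln(T₂/T₁) = 424 × 0.139 × ln(400/2450) = -107 J/K.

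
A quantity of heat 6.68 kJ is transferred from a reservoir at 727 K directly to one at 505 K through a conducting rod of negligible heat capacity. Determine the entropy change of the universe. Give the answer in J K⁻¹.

ΔS_hot = −Q/T_H = −6680/727 = -9.188 J/K and ΔS_cold = +Q/T_C = 6680/505 = 13.23 J/K.
ΔS_total = -9.188 + 13.23 = 4.04 J/K, positive as the second law requires.

ΔS_total = 4.04 J/K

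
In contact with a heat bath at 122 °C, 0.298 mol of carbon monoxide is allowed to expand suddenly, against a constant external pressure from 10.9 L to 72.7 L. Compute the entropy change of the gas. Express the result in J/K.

Entropy is a state function, so ΔS_gas depends only on the end states.
For an isothermal ideal gas ΔS_gas = nR ln(V₂/V₁) = 0.298 × 8.314 × ln(72.7/10.9) = 4.7 J/K.

ΔS_gas = 4.7 J/K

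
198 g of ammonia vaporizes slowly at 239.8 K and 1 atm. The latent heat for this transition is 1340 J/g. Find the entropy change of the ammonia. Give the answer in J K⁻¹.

Heat absorbed by the substance: Q = mL = 198 × 1340 = 265320 J.
At constant T, ΔS = Q_rev/T = 265320 / 239.8 = 1110 J/K.

ΔS = 1110 J/K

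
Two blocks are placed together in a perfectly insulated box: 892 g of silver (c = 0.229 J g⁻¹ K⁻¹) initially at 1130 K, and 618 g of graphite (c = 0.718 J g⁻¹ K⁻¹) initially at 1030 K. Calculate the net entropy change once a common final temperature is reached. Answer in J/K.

ΔS_total = 0.607 J/K

Energy balance: T_f = (m₁c₁T₁ + m₂c₂T₂)/(m₁c₁ + m₂c₂) = 1061.5 K.
ΔS₁ = m₁c₁ ln(T_f/T₁) = 204.268 × ln(1061.5/1130) = -12.7694 J/K.
ΔS₂ = m₂c₂ ln(T_f/T₂) = 443.724 × ln(1061.5/1030) = 13.3765 J/K.
ΔS_total = -12.7694 + 13.3765 = 0.607 J/K.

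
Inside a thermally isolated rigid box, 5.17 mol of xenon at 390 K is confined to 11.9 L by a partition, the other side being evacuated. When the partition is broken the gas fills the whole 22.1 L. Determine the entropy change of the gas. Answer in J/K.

ΔS_gas = 26.6 J/K

No heat is exchanged and no work is done, so the ideal-gas temperature stays constant.
Entropy is a state function; using a reversible isothermal path, ΔS_gas = nR ln(V₂/V₁) = 5.17 × 8.314 × ln(22.1/11.9) = 26.6 J/K.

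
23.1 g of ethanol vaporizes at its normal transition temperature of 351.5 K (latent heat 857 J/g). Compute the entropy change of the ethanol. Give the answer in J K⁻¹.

Heat absorbed by the substance: Q = mL = 23.1 × 857 = 19796.7 J.
At constant T, ΔS = Q_rev/T = 19796.7 / 351.5 = 56.3 J/K.

ΔS = 56.3 J/K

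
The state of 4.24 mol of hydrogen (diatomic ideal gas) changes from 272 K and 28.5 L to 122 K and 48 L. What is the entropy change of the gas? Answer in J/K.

Entropy is a state function: ΔS = nC_V ln(T₂/T₁) + nR ln(V₂/V₁), with C_V = 5R/2 = 20.79 J mol⁻¹ K⁻¹ for a diatomic ideal gas.
ΔS = 4.24 × [20.79 × ln(122/272) + 8.314 × ln(48/28.5)] = -52.3 J/K.

ΔS = -52.3 J/K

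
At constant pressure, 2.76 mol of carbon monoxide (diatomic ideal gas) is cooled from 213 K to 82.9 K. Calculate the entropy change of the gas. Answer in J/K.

At constant pressure, ΔS = nC_p ln(T₂/T₁) with C_p = 7R/2 = 29.1 J mol⁻¹ K⁻¹.
ΔS = 2.76 × 29.1 × ln(82.9/213) = -75.8 J/K.

ΔS = -75.8 J/K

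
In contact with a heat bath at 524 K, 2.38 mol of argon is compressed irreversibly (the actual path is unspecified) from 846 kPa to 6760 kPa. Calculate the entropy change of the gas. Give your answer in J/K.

Entropy is a state function, so ΔS_gas depends only on the end states.
For an isothermal ideal gas ΔS_gas = nR ln(P₁/P₂) = 2.38 × 8.314 × ln(846/6760) = -41.1 J/K.

ΔS_gas = -41.1 J/K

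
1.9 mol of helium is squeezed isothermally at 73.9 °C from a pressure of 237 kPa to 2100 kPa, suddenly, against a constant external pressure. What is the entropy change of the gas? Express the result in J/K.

ΔS_gas = -34.5 J/K

Entropy is a state function, so ΔS_gas depends only on the end states.
For an isothermal ideal gas ΔS_gas = nR ln(P₁/P₂) = 1.9 × 8.314 × ln(237/2100) = -34.5 J/K.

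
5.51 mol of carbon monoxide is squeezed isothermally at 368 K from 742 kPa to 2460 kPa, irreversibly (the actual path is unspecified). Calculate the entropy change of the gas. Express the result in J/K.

ΔS_gas = -54.9 J/K

Entropy is a state function, so ΔS_gas depends only on the end states.
For an isothermal ideal gas ΔS_gas = nR ln(P₁/P₂) = 5.51 × 8.314 × ln(742/2460) = -54.9 J/K.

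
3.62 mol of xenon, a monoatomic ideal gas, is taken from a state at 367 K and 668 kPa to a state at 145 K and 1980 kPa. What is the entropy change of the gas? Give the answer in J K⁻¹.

ΔS = -103 J/K

ΔS = nC_p ln(T₂/T₁) − nR ln(P₂/P₁), with C_p = 5R/2 = 20.79 J mol⁻¹ K⁻¹ for a monoatomic ideal gas.
ΔS = 3.62 × [20.79 × ln(145/367) − 8.314 × ln(1980/668)] = -103 J/K.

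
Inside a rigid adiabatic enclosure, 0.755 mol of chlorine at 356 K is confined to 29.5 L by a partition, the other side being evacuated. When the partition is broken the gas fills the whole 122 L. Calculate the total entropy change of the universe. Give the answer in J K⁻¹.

ΔS_universe = 8.91 J/K

For an ideal gas in free expansion Q = 0 and W = 0, so T is unchanged.
Entropy is a state function; using a reversible isothermal path, ΔS_gas = nR ln(V₂/V₁) = 0.755 × 8.314 × ln(122/29.5) = 8.91 J/K.
The insulated surroundings exchange no heat, so ΔS_surr = 0 and ΔS_universe = ΔS_gas.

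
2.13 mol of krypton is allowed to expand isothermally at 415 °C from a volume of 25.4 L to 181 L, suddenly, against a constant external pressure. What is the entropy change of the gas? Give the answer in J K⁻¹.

ΔS_gas = 34.8 J/K

Entropy is a state function, so ΔS_gas depends only on the end states.
For an isothermal ideal gas ΔS_gas = nR ln(V₂/V₁) = 2.13 × 8.314 × ln(181/25.4) = 34.8 J/K.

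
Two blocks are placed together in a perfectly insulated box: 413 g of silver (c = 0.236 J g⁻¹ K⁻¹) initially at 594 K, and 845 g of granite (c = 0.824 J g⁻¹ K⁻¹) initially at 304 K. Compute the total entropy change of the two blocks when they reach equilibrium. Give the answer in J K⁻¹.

Energy balance: T_f = (m₁c₁T₁ + m₂c₂T₂)/(m₁c₁ + m₂c₂) = 339.61 K.
ΔS₁ = m₁c₁ ln(T_f/T₁) = 97.468 × ln(339.61/594) = -54.49 J/K.
ΔS₂ = m₂c₂ ln(T_f/T₂) = 696.28 × ln(339.61/304) = 77.13 J/K.
ΔS_total = -54.49 + 77.13 = 22.6 J/K.

ΔS_total = 22.6 J/K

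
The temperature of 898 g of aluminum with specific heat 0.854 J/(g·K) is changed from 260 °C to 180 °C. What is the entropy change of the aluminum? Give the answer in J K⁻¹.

In kelvin: T₁ = 533.15 K, T₂ = 453.15 K. ΔS = ∫dQ_rev/T = m c ln(T₂/T₁) = 898 × 0.854 × ln(453.15/533.15) = -125 J/K.

ΔS = -125 J/K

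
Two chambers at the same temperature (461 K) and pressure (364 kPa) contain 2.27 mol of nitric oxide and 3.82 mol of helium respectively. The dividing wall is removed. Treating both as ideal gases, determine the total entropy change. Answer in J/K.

ΔS_mix = 33.4 J/K

Mole fractions: x_A = 2.27/6.09 = 0.373, x_B = 0.627.
ΔS_mix = −R(n_A ln x_A + n_B ln x_B) = −8.314 × (2.27 ln 0.373 + 3.82 ln 0.627) = 33.4 J/K.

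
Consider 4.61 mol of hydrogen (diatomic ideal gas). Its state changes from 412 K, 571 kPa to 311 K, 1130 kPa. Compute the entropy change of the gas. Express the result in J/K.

ΔS = nC_p ln(T₂/T₁) − nR ln(P₂/P₁), with C_p = 7R/2 = 29.1 J mol⁻¹ K⁻¹ for a diatomic ideal gas.
ΔS = 4.61 × [29.1 × ln(311/412) − 8.314 × ln(1130/571)] = -63.9 J/K.

ΔS = -63.9 J/K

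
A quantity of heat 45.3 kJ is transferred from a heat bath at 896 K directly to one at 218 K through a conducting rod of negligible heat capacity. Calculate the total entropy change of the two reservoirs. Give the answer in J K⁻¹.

ΔS_total = 157 J/K

ΔS_hot = −Q/T_H = −45300/896 = -50.56 J/K and ΔS_cold = +Q/T_C = 45300/218 = 207.8 J/K.
ΔS_total = -50.56 + 207.8 = 157 J/K, positive as the second law requires.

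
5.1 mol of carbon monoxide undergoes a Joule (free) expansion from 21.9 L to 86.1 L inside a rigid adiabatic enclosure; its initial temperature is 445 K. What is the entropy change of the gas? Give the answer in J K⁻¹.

ΔS_gas = 58 J/K

For an ideal gas in free expansion Q = 0 and W = 0, so T is unchanged.
Entropy is a state function; using a reversible isothermal path, ΔS_gas = nR ln(V₂/V₁) = 5.1 × 8.314 × ln(86.1/21.9) = 58 J/K.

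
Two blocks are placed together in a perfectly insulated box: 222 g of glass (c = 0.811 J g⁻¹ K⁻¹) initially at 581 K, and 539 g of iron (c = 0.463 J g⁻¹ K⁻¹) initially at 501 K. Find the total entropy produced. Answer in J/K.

Energy balance: T_f = (m₁c₁T₁ + m₂c₂T₂)/(m₁c₁ + m₂c₂) = 534.53 K.
ΔS₁ = m₁c₁ ln(T_f/T₁) = 180.042 × ln(534.53/581) = -15.01 J/K.
ΔS₂ = m₂c₂ ln(T_f/T₂) = 249.557 × ln(534.53/501) = 16.17 J/K.
ΔS_total = -15.01 + 16.17 = 1.16 J/K.

ΔS_total = 1.16 J/K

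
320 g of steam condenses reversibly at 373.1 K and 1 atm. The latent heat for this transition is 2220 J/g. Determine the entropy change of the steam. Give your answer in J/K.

Heat released by the substance: Q = −mL = −320 × 2220 = −710400 J.
At constant T, ΔS = Q_rev/T = −710400 / 373.1 = -1900 J/K.

ΔS = -1900 J/K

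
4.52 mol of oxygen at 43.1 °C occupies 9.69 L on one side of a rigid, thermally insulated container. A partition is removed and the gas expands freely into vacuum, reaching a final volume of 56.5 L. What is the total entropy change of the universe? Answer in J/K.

ΔS_universe = 66.3 J/K

No heat is exchanged and no work is done, so the ideal-gas temperature stays constant.
Entropy is a state function; using a reversible isothermal path, ΔS_gas = nR ln(V₂/V₁) = 4.52 × 8.314 × ln(56.5/9.69) = 66.3 J/K.
The insulated surroundings exchange no heat, so ΔS_surr = 0 and ΔS_universe = ΔS_gas.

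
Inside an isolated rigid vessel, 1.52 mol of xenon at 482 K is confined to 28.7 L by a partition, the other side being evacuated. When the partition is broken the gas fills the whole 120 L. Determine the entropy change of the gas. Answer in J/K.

ΔS_gas = 18.1 J/K

For an ideal gas in free expansion Q = 0 and W = 0, so T is unchanged.
Entropy is a state function; using a reversible isothermal path, ΔS_gas = nR ln(V₂/V₁) = 1.52 × 8.314 × ln(120/28.7) = 18.1 J/K.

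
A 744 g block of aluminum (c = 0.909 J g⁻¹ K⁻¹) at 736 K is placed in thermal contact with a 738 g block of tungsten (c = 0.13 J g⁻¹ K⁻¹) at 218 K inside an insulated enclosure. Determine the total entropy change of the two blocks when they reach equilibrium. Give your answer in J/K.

ΔS_total = 46.1 J/K

Energy balance: T_f = (m₁c₁T₁ + m₂c₂T₂)/(m₁c₁ + m₂c₂) = 671.65 K.
ΔS₁ = m₁c₁ ln(T_f/T₁) = 676.296 × ln(671.65/736) = -61.88 J/K.
ΔS₂ = m₂c₂ ln(T_f/T₂) = 95.94 × ln(671.65/218) = 108 J/K.
ΔS_total = -61.88 + 108 = 46.1 J/K.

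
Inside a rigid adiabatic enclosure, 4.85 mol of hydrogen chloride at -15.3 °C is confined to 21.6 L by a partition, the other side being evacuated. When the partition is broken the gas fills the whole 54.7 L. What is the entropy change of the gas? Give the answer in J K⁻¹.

For an ideal gas in free expansion Q = 0 and W = 0, so T is unchanged.
Entropy is a state function; using a reversible isothermal path, ΔS_gas = nR ln(V₂/V₁) = 4.85 × 8.314 × ln(54.7/21.6) = 37.5 J/K.

ΔS_gas = 37.5 J/K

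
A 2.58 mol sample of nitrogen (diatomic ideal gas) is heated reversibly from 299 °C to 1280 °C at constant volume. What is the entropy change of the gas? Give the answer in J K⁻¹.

In kelvin: T₁ = 572.15 K, T₂ = 1553.15 K. At constant volume, ΔS = nC_V ln(T₂/T₁) with C_V = 5R/2 = 20.79 J mol⁻¹ K⁻¹.
ΔS = 2.58 × 20.79 × ln(1553.15/572.15) = 53.6 J/K.

ΔS = 53.6 J/K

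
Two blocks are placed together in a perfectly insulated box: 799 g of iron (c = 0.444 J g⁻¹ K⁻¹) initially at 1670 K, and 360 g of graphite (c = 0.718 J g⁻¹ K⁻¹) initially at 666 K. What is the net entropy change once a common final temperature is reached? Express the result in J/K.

Energy balance: T_f = (m₁c₁T₁ + m₂c₂T₂)/(m₁c₁ + m₂c₂) = 1246.8 K.
ΔS₁ = m₁c₁ ln(T_f/T₁) = 354.756 × ln(1246.8/1670) = -103.7 J/K.
ΔS₂ = m₂c₂ ln(T_f/T₂) = 258.48 × ln(1246.8/666) = 162.1 J/K.
ΔS_total = -103.7 + 162.1 = 58.4 J/K.

ΔS_total = 58.4 J/K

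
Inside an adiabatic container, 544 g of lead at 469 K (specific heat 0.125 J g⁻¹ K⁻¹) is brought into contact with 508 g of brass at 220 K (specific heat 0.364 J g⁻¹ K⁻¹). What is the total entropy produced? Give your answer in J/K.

Energy balance: T_f = (m₁c₁T₁ + m₂c₂T₂)/(m₁c₁ + m₂c₂) = 286.95 K.
ΔS₁ = m₁c₁ ln(T_f/T₁) = 68 × ln(286.95/469) = -33.41 J/K.
ΔS₂ = m₂c₂ ln(T_f/T₂) = 184.912 × ln(286.95/220) = 49.13 J/K.
ΔS_total = -33.41 + 49.13 = 15.7 J/K.

ΔS_total = 15.7 J/K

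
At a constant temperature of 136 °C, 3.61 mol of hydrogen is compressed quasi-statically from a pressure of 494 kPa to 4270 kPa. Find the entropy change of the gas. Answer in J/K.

For an isothermal ideal gas ΔS_gas = nR ln(P₁/P₂) = 3.61 × 8.314 × ln(494/4270) = -64.7 J/K.

ΔS_gas = -64.7 J/K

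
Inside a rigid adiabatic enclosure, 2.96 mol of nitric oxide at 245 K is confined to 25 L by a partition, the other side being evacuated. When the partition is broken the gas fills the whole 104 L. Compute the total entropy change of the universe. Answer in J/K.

No heat is exchanged and no work is done, so the ideal-gas temperature stays constant.
Entropy is a state function; using a reversible isothermal path, ΔS_gas = nR ln(V₂/V₁) = 2.96 × 8.314 × ln(104/25) = 35.1 J/K.
The insulated surroundings exchange no heat, so ΔS_surr = 0 and ΔS_universe = ΔS_gas.

ΔS_universe = 35.1 J/K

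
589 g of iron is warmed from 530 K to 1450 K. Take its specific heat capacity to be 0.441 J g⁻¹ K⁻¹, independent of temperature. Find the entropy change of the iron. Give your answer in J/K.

ΔS = ∫dQ_rev/T = m c ln(T₂/T₁) = 589 × 0.441 × ln(1450/530) = 261 J/K.

ΔS = 261 J/K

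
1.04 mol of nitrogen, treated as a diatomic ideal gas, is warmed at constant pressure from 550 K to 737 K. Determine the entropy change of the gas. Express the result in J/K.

ΔS = 8.86 J/K

At constant pressure, ΔS = nC_p ln(T₂/T₁) with C_p = 7R/2 = 29.1 J mol⁻¹ K⁻¹.
ΔS = 1.04 × 29.1 × ln(737/550) = 8.86 J/K.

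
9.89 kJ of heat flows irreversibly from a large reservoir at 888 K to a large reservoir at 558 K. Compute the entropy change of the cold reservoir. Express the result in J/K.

ΔS_cold = 17.7 J/K

The cold reservoir gains heat Q, so ΔS_cold = +Q/T_C = 9890/558 = 17.7 J/K.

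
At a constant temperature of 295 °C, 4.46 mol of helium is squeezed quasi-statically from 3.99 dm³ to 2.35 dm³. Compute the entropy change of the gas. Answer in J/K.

For an isothermal ideal gas ΔS_gas = nR ln(V₂/V₁) = 4.46 × 8.314 × ln(2.35/3.99) = -19.6 J/K.

ΔS_gas = -19.6 J/K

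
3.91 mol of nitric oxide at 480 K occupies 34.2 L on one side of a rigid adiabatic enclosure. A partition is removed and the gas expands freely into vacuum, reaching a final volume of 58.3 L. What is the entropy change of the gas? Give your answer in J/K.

ΔS_gas = 17.3 J/K

No heat is exchanged and no work is done, so the ideal-gas temperature stays constant.
Entropy is a state function; using a reversible isothermal path, ΔS_gas = nR ln(V₂/V₁) = 3.91 × 8.314 × ln(58.3/34.2) = 17.3 J/K.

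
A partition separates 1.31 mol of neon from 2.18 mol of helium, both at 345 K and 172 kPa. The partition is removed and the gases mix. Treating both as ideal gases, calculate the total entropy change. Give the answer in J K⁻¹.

ΔS_mix = 19.2 J/K

Mole fractions: x_A = 1.31/3.49 = 0.375, x_B = 0.625.
ΔS_mix = −R(n_A ln x_A + n_B ln x_B) = −8.314 × (1.31 ln 0.375 + 2.18 ln 0.625) = 19.2 J/K.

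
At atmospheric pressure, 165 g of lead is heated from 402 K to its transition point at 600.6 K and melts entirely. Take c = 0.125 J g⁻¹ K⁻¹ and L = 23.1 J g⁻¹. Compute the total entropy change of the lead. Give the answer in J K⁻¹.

Warming step: ΔS₁ = m c ln(T_tr/T_i) = 165 × 0.125 × ln(600.6/402) = 8.28 J/K.
Phase change: ΔS₂ = +mL/T_tr = 165 × 23.1 / 600.6 = 6.346 J/K.
ΔS_total = (8.28) + (6.346) = 14.6 J/K.

ΔS = 14.6 J/K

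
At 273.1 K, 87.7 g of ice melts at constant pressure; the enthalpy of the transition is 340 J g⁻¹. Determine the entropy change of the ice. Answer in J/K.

ΔS = 109 J/K

Heat absorbed by the substance: Q = mL = 87.7 × 340 = 29818 J.
At constant T, ΔS = Q_rev/T = 29818 / 273.1 = 109 J/K.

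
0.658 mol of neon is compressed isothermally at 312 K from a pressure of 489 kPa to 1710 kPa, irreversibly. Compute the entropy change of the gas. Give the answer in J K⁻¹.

Entropy is a state function, so ΔS_gas depends only on the end states.
For an isothermal ideal gas ΔS_gas = nR ln(P₁/P₂) = 0.658 × 8.314 × ln(489/1710) = -6.85 J/K.

ΔS_gas = -6.85 J/K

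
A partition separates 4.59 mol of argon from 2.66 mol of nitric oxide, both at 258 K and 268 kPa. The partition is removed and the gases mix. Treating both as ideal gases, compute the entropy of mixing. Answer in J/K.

Mole fractions: x_A = 4.59/7.25 = 0.633, x_B = 0.367.
ΔS_mix = −R(n_A ln x_A + n_B ln x_B) = −8.314 × (4.59 ln 0.633 + 2.66 ln 0.367) = 39.6 J/K.

ΔS_mix = 39.6 J/K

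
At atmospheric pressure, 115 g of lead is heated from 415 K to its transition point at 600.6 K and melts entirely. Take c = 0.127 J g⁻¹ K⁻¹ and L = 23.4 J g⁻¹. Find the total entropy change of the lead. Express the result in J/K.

Warming step: ΔS₁ = m c ln(T_tr/T_i) = 115 × 0.127 × ln(600.6/415) = 5.399 J/K.
Phase change: ΔS₂ = +mL/T_tr = 115 × 23.4 / 600.6 = 4.481 J/K.
ΔS_total = (5.399) + (4.481) = 9.88 J/K.

ΔS = 9.88 J/K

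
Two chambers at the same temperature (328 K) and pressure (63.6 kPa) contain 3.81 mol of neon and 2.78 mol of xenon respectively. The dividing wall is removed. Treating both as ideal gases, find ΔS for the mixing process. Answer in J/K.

Mole fractions: x_A = 3.81/6.59 = 0.578, x_B = 0.422.
ΔS_mix = −R(n_A ln x_A + n_B ln x_B) = −8.314 × (3.81 ln 0.578 + 2.78 ln 0.422) = 37.3 J/K.

ΔS_mix = 37.3 J/K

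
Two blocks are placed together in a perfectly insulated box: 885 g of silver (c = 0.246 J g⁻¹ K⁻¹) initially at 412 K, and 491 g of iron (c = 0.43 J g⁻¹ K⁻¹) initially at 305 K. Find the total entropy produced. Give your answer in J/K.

Energy balance: T_f = (m₁c₁T₁ + m₂c₂T₂)/(m₁c₁ + m₂c₂) = 359.32 K.
ΔS₁ = m₁c₁ ln(T_f/T₁) = 217.71 × ln(359.32/412) = -29.784 J/K.
ΔS₂ = m₂c₂ ln(T_f/T₂) = 211.13 × ln(359.32/305) = 34.605 J/K.
ΔS_total = -29.784 + 34.605 = 4.82 J/K.

ΔS_total = 4.82 J/K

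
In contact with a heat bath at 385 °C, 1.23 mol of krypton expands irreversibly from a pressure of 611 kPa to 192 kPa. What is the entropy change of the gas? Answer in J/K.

ΔS_gas = 11.8 J/K

Entropy is a state function, so ΔS_gas depends only on the end states.
For an isothermal ideal gas ΔS_gas = nR ln(P₁/P₂) = 1.23 × 8.314 × ln(611/192) = 11.8 J/K.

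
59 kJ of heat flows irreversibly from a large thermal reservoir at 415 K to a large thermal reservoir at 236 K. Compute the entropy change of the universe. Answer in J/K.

ΔS_total = 108 J/K

ΔS_hot = −Q/T_H = −59000/415 = -142.2 J/K and ΔS_cold = +Q/T_C = 59000/236 = 250 J/K.
ΔS_total = -142.2 + 250 = 108 J/K, positive as the second law requires.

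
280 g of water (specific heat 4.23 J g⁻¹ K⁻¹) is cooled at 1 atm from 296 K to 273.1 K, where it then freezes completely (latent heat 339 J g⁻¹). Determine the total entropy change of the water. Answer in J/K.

ΔS = -443 J/K

Cooling step: ΔS₁ = m c ln(T_tr/T_i) = 280 × 4.23 × ln(273.1/296) = -95.37 J/K.
Phase change: ΔS₂ = −mL/T_tr = −280 × 339 / 273.1 = -347.6 J/K.
ΔS_total = (-95.37) + (-347.6) = -443 J/K.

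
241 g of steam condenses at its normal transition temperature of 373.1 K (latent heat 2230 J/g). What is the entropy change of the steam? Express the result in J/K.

Heat released by the substance: Q = −mL = −241 × 2230 = −537430 J.
At constant T, ΔS = Q_rev/T = −537430 / 373.1 = -1440 J/K.

ΔS = -1440 J/K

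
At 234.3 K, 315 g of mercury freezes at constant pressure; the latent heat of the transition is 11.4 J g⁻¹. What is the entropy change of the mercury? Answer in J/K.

ΔS = -15.3 J/K

Heat released by the substance: Q = −mL = −315 × 11.4 = −3591 J.
At constant T, ΔS = Q_rev/T = −3591 / 234.3 = -15.3 J/K.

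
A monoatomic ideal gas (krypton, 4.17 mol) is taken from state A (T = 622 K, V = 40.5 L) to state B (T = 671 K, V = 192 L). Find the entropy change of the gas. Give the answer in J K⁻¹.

Entropy is a state function: ΔS = nC_V ln(T₂/T₁) + nR ln(V₂/V₁), with C_V = 3R/2 = 12.47 J mol⁻¹ K⁻¹ for a monoatomic ideal gas.
ΔS = 4.17 × [12.47 × ln(671/622) + 8.314 × ln(192/40.5)] = 57.9 J/K.

ΔS = 57.9 J/K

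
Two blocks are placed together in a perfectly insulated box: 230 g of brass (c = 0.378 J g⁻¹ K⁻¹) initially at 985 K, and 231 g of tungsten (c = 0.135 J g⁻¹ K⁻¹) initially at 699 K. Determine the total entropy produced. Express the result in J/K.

ΔS_total = 1.28 J/K

Energy balance: T_f = (m₁c₁T₁ + m₂c₂T₂)/(m₁c₁ + m₂c₂) = 909.5 K.
ΔS₁ = m₁c₁ ln(T_f/T₁) = 86.94 × ln(909.5/985) = -6.9336 J/K.
ΔS₂ = m₂c₂ ln(T_f/T₂) = 31.185 × ln(909.5/699) = 8.2091 J/K.
ΔS_total = -6.9336 + 8.2091 = 1.28 J/K.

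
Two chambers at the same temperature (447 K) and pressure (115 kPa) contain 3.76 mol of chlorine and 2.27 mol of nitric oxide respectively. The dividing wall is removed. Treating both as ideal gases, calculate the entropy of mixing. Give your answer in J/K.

ΔS_mix = 33.2 J/K

Mole fractions: x_A = 3.76/6.03 = 0.624, x_B = 0.376.
ΔS_mix = −R(n_A ln x_A + n_B ln x_B) = −8.314 × (3.76 ln 0.624 + 2.27 ln 0.376) = 33.2 J/K.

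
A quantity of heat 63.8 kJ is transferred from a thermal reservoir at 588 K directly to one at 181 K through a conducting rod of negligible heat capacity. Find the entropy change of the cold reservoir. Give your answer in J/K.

ΔS_cold = 352 J/K

The cold reservoir gains heat Q, so ΔS_cold = +Q/T_C = 63800/181 = 352 J/K.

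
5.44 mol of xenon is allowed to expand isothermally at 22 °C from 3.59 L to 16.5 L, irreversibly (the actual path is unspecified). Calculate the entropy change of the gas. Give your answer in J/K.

ΔS_gas = 69 J/K

Entropy is a state function, so ΔS_gas depends only on the end states.
For an isothermal ideal gas ΔS_gas = nR ln(V₂/V₁) = 5.44 × 8.314 × ln(16.5/3.59) = 69 J/K.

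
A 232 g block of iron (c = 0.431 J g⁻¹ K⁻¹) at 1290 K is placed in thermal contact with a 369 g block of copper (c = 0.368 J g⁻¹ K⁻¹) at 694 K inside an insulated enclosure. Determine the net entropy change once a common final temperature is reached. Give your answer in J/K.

Energy balance: T_f = (m₁c₁T₁ + m₂c₂T₂)/(m₁c₁ + m₂c₂) = 946.75 K.
ΔS₁ = m₁c₁ ln(T_f/T₁) = 99.992 × ln(946.75/1290) = -30.93 J/K.
ΔS₂ = m₂c₂ ln(T_f/T₂) = 135.792 × ln(946.75/694) = 42.17 J/K.
ΔS_total = -30.93 + 42.17 = 11.2 J/K.

ΔS_total = 11.2 J/K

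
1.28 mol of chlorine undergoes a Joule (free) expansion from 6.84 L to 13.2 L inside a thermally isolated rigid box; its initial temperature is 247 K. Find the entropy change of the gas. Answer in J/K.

No heat is exchanged and no work is done, so the ideal-gas temperature stays constant.
Entropy is a state function; using a reversible isothermal path, ΔS_gas = nR ln(V₂/V₁) = 1.28 × 8.314 × ln(13.2/6.84) = 7 J/K.

ΔS_gas = 7 J/K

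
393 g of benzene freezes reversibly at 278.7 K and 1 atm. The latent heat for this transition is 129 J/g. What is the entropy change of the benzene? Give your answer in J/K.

Heat released by the substance: Q = −mL = −393 × 129 = −50697 J.
At constant T, ΔS = Q_rev/T = −50697 / 278.7 = -182 J/K.

ΔS = -182 J/K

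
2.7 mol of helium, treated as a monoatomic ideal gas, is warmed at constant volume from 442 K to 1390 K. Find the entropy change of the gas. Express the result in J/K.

At constant volume, ΔS = nC_V ln(T₂/T₁) with C_V = 3R/2 = 12.47 J mol⁻¹ K⁻¹.
ΔS = 2.7 × 12.47 × ln(1390/442) = 38.6 J/K.

ΔS = 38.6 J/K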